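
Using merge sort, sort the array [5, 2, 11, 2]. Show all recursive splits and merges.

Merge sort trace:

Split: [5, 2, 11, 2] -> [5, 2] and [11, 2]
  Split: [5, 2] -> [5] and [2]
  Merge: [5] + [2] -> [2, 5]
  Split: [11, 2] -> [11] and [2]
  Merge: [11] + [2] -> [2, 11]
Merge: [2, 5] + [2, 11] -> [2, 2, 5, 11]

Final sorted array: [2, 2, 5, 11]

The merge sort proceeds by recursively splitting the array and merging sorted halves.
After all merges, the sorted array is [2, 2, 5, 11].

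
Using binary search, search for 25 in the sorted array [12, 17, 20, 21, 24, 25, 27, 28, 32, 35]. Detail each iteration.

Binary search for 25 in [12, 17, 20, 21, 24, 25, 27, 28, 32, 35]:

lo=0, hi=9, mid=4, arr[mid]=24 -> 24 < 25, search right half
lo=5, hi=9, mid=7, arr[mid]=28 -> 28 > 25, search left half
lo=5, hi=6, mid=5, arr[mid]=25 -> Found target at index 5!

Binary search finds 25 at index 5 after 3 comparisons. The search repeatedly halves the search space by comparing with the middle element.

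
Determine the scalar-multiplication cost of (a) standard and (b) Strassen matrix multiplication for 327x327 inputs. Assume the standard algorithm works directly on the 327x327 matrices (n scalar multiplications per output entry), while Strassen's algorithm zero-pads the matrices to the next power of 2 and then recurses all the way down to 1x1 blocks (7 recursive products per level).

Matrix multiplication for 327x327 matrices:

Strassen's algorithm requires power-of-2 dimensions. Pad 327x327 to 512x512 (next power of 2).

Standard algorithm: 327^3 = 34965783 multiplications
Strassen's algorithm: 7^(log2(512)) = 7^9 = 40353607 multiplications
Difference: 34965783 - 40353607 = -5387824 (Strassen uses MORE here due to padding overhead — for small or just-over-power-of-2 n, padding can outweigh the per-level savings)

Standard: 34965783 multiplications (327^3). Strassen: 40353607 multiplications (7^9, after padding to 512x512). Strassen reduces 8 recursive multiplications to 7 at each level.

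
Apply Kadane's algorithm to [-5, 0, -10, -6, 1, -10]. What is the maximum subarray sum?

Using Kadane's algorithm on [-5, 0, -10, -6, 1, -10]:

Scanning through the array:
Position 1 (value 0): max_ending_here = 0, max_so_far = 0
Position 2 (value -10): max_ending_here = -10, max_so_far = 0
Position 3 (value -6): max_ending_here = -6, max_so_far = 0
Position 4 (value 1): max_ending_here = 1, max_so_far = 1
Position 5 (value -10): max_ending_here = -9, max_so_far = 1

Maximum subarray: [1]
Maximum sum: 1

The maximum subarray is [1] with sum 1. This subarray runs from index 4 to index 4.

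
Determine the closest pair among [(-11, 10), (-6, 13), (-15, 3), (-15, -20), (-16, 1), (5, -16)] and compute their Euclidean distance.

Computing all pairwise distances among 6 points:

d((-11, 10), (-6, 13)) = 5.831
d((-11, 10), (-15, 3)) = 8.0623
d((-11, 10), (-15, -20)) = 30.2655
d((-11, 10), (-16, 1)) = 10.2956
d((-11, 10), (5, -16)) = 30.5287
d((-6, 13), (-15, 3)) = 13.4536
d((-6, 13), (-15, -20)) = 34.2053
d((-6, 13), (-16, 1)) = 15.6205
d((-6, 13), (5, -16)) = 31.0161
d((-15, 3), (-15, -20)) = 23.0
d((-15, 3), (-16, 1)) = 2.2361 <-- minimum
d((-15, 3), (5, -16)) = 27.5862
d((-15, -20), (-16, 1)) = 21.0238
d((-15, -20), (5, -16)) = 20.3961
d((-16, 1), (5, -16)) = 27.0185

Closest pair: (-15, 3) and (-16, 1) with distance 2.2361

The closest pair is (-15, 3) and (-16, 1) with Euclidean distance 2.2361. For 6 points, brute-force pairwise comparison is shown above. For large n, the divide-and-conquer algorithm (sort by x, recurse on halves, check the dividing strip) achieves O(n log n).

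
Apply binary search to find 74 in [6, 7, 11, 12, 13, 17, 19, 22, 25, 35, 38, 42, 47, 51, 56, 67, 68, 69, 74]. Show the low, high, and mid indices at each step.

Binary search for 74 in [6, 7, 11, 12, 13, 17, 19, 22, 25, 35, 38, 42, 47, 51, 56, 67, 68, 69, 74]:

lo=0, hi=18, mid=9, arr[mid]=35 -> 35 < 74, search right half
lo=10, hi=18, mid=14, arr[mid]=56 -> 56 < 74, search right half
lo=15, hi=18, mid=16, arr[mid]=68 -> 68 < 74, search right half
lo=17, hi=18, mid=17, arr[mid]=69 -> 69 < 74, search right half
lo=18, hi=18, mid=18, arr[mid]=74 -> Found target at index 18!

Binary search finds 74 at index 18 after 5 comparisons. The search repeatedly halves the search space by comparing with the middle element.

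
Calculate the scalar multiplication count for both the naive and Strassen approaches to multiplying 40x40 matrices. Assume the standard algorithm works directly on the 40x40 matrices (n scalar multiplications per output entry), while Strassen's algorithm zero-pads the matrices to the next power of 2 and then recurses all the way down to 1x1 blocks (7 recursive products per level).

Matrix multiplication for 40x40 matrices:

Strassen's algorithm requires power-of-2 dimensions. Pad 40x40 to 64x64 (next power of 2).

Standard algorithm: 40^3 = 64000 multiplications
Strassen's algorithm: 7^(log2(64)) = 7^6 = 117649 multiplications
Difference: 64000 - 117649 = -53649 (Strassen uses MORE here due to padding overhead — for small or just-over-power-of-2 n, padding can outweigh the per-level savings)

Standard: 64000 multiplications (40^3). Strassen: 117649 multiplications (7^6, after padding to 64x64). Strassen reduces 8 recursive multiplications to 7 at each level.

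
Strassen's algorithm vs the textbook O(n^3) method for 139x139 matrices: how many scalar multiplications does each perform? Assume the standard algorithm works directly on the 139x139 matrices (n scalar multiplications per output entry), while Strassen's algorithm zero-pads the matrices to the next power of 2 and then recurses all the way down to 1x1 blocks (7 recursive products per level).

Matrix multiplication for 139x139 matrices:

Strassen's algorithm requires power-of-2 dimensions. Pad 139x139 to 256x256 (next power of 2).

Standard algorithm: 139^3 = 2685619 multiplications
Strassen's algorithm: 7^(log2(256)) = 7^8 = 5764801 multiplications
Difference: 2685619 - 5764801 = -3079182 (Strassen uses MORE here due to padding overhead — for small or just-over-power-of-2 n, padding can outweigh the per-level savings)

Standard: 2685619 multiplications (139^3). Strassen: 5764801 multiplications (7^8, after padding to 256x256). Strassen reduces 8 recursive multiplications to 7 at each level.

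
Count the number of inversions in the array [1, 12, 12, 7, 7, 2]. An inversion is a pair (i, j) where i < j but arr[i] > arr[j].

Finding inversions in [1, 12, 12, 7, 7, 2]:

(1, 3): arr[1]=12 > arr[3]=7
(1, 4): arr[1]=12 > arr[4]=7
(1, 5): arr[1]=12 > arr[5]=2
(2, 3): arr[2]=12 > arr[3]=7
(2, 4): arr[2]=12 > arr[4]=7
(2, 5): arr[2]=12 > arr[5]=2
(3, 5): arr[3]=7 > arr[5]=2
(4, 5): arr[4]=7 > arr[5]=2

Total inversions: 8

The array has 8 inversion(s): (1,3), (1,4), (1,5), (2,3), (2,4), (2,5), (3,5), (4,5). Each pair (i,j) satisfies i < j and arr[i] > arr[j].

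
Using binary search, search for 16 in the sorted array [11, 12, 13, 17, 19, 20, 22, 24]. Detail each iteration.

Binary search for 16 in [11, 12, 13, 17, 19, 20, 22, 24]:

lo=0, hi=7, mid=3, arr[mid]=17 -> 17 > 16, search left half
lo=0, hi=2, mid=1, arr[mid]=12 -> 12 < 16, search right half
lo=2, hi=2, mid=2, arr[mid]=13 -> 13 < 16, search right half
lo=3 > hi=2, target 16 not found

Binary search determines that 16 is not in the array after 3 comparisons. The search space was exhausted without finding the target.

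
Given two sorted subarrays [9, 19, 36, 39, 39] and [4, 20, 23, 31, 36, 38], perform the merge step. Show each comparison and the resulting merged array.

Merging process:

Compare 9 vs 4: take 4 from right. Merged: [4]
Compare 9 vs 20: take 9 from left. Merged: [4, 9]
Compare 19 vs 20: take 19 from left. Merged: [4, 9, 19]
Compare 36 vs 20: take 20 from right. Merged: [4, 9, 19, 20]
Compare 36 vs 23: take 23 from right. Merged: [4, 9, 19, 20, 23]
Compare 36 vs 31: take 31 from right. Merged: [4, 9, 19, 20, 23, 31]
Compare 36 vs 36: take 36 from left. Merged: [4, 9, 19, 20, 23, 31, 36]
Compare 39 vs 36: take 36 from right. Merged: [4, 9, 19, 20, 23, 31, 36, 36]
Compare 39 vs 38: take 38 from right. Merged: [4, 9, 19, 20, 23, 31, 36, 36, 38]
Append remaining from left: [39, 39]. Merged: [4, 9, 19, 20, 23, 31, 36, 36, 38, 39, 39]

Final merged array: [4, 9, 19, 20, 23, 31, 36, 36, 38, 39, 39]
Total comparisons: 9

The merged array is [4, 9, 19, 20, 23, 31, 36, 36, 38, 39, 39], requiring 9 comparisons. The merge step runs in O(n) time where n is the total number of elements.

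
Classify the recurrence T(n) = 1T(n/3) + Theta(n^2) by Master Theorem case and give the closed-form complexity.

Master Theorem for T(n) = 1T(n/3) + O(n^2):

a = 1, b = 3, c = 2
log_b(a) = log_3(1) = 0.0000

Case 3: c = 2 > log_3(1) = 0.0000
T(n) = O(n^2) = O(n^2)

For T(n) = 1T(n/3) + O(n^2): log_3(1) = 0.0000. This is Case 3 of the Master Theorem (c > log_b(a), work dominated by root), giving O(n^2).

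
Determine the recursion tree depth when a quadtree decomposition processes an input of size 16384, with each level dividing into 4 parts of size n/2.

For divide and conquer with division factor 2:

Problem sizes at each level:
Level 0: 16384
Level 1: 8192
Level 2: 4096
Level 3: 2048
Level 4: 1024
Level 5: 512
Level 6: 256
Level 7: 128
Level 8: 64
Level 9: 32
Level 10: 16
Level 11: 8
Level 12: 4
Level 13: 2
Level 14: 1

The root is level 0 and the size-1 base case is level 14 (the tree spans levels 0 through 14, i.e. 15 levels counting the root), so the depth is the number of divisions: log_2(16384) = 14

The recursion tree depth is log_2(16384) = 14. At each level, the problem size is divided by 2, so it takes 14 divisions to reduce to a base case of size 1. The algorithm makes 4 recursive calls at each level.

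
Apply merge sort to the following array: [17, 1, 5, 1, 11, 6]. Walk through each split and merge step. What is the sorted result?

Merge sort trace:

Split: [17, 1, 5, 1, 11, 6] -> [17, 1, 5] and [1, 11, 6]
  Split: [17, 1, 5] -> [17] and [1, 5]
    Split: [1, 5] -> [1] and [5]
    Merge: [1] + [5] -> [1, 5]
  Merge: [17] + [1, 5] -> [1, 5, 17]
  Split: [1, 11, 6] -> [1] and [11, 6]
    Split: [11, 6] -> [11] and [6]
    Merge: [11] + [6] -> [6, 11]
  Merge: [1] + [6, 11] -> [1, 6, 11]
Merge: [1, 5, 17] + [1, 6, 11] -> [1, 1, 5, 6, 11, 17]

Final sorted array: [1, 1, 5, 6, 11, 17]

The merge sort proceeds by recursively splitting the array and merging sorted halves.
After all merges, the sorted array is [1, 1, 5, 6, 11, 17].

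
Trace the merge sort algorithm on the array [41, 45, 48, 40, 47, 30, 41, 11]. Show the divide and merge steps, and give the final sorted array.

Merge sort trace:

Split: [41, 45, 48, 40, 47, 30, 41, 11] -> [41, 45, 48, 40] and [47, 30, 41, 11]
  Split: [41, 45, 48, 40] -> [41, 45] and [48, 40]
    Split: [41, 45] -> [41] and [45]
    Merge: [41] + [45] -> [41, 45]
    Split: [48, 40] -> [48] and [40]
    Merge: [48] + [40] -> [40, 48]
  Merge: [41, 45] + [40, 48] -> [40, 41, 45, 48]
  Split: [47, 30, 41, 11] -> [47, 30] and [41, 11]
    Split: [47, 30] -> [47] and [30]
    Merge: [47] + [30] -> [30, 47]
    Split: [41, 11] -> [41] and [11]
    Merge: [41] + [11] -> [11, 41]
  Merge: [30, 47] + [11, 41] -> [11, 30, 41, 47]
Merge: [40, 41, 45, 48] + [11, 30, 41, 47] -> [11, 30, 40, 41, 41, 45, 47, 48]

Final sorted array: [11, 30, 40, 41, 41, 45, 47, 48]

The merge sort proceeds by recursively splitting the array and merging sorted halves.
After all merges, the sorted array is [11, 30, 40, 41, 41, 45, 47, 48].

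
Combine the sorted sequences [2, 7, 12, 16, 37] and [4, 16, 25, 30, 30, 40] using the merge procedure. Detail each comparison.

Merging process:

Compare 2 vs 4: take 2 from left. Merged: [2]
Compare 7 vs 4: take 4 from right. Merged: [2, 4]
Compare 7 vs 16: take 7 from left. Merged: [2, 4, 7]
Compare 12 vs 16: take 12 from left. Merged: [2, 4, 7, 12]
Compare 16 vs 16: take 16 from left. Merged: [2, 4, 7, 12, 16]
Compare 37 vs 16: take 16 from right. Merged: [2, 4, 7, 12, 16, 16]
Compare 37 vs 25: take 25 from right. Merged: [2, 4, 7, 12, 16, 16, 25]
Compare 37 vs 30: take 30 from right. Merged: [2, 4, 7, 12, 16, 16, 25, 30]
Compare 37 vs 30: take 30 from right. Merged: [2, 4, 7, 12, 16, 16, 25, 30, 30]
Compare 37 vs 40: take 37 from left. Merged: [2, 4, 7, 12, 16, 16, 25, 30, 30, 37]
Append remaining from right: [40]. Merged: [2, 4, 7, 12, 16, 16, 25, 30, 30, 37, 40]

Final merged array: [2, 4, 7, 12, 16, 16, 25, 30, 30, 37, 40]
Total comparisons: 10

The merged array is [2, 4, 7, 12, 16, 16, 25, 30, 30, 37, 40], requiring 10 comparisons. The merge step runs in O(n) time where n is the total number of elements.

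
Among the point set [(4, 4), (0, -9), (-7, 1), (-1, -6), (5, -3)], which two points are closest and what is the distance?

Computing all pairwise distances among 5 points:

d((4, 4), (0, -9)) = 13.6015
d((4, 4), (-7, 1)) = 11.4018
d((4, 4), (-1, -6)) = 11.1803
d((4, 4), (5, -3)) = 7.0711
d((0, -9), (-7, 1)) = 12.2066
d((0, -9), (-1, -6)) = 3.1623 <-- minimum
d((0, -9), (5, -3)) = 7.8102
d((-7, 1), (-1, -6)) = 9.2195
d((-7, 1), (5, -3)) = 12.6491
d((-1, -6), (5, -3)) = 6.7082

Closest pair: (0, -9) and (-1, -6) with distance 3.1623

The closest pair is (0, -9) and (-1, -6) with Euclidean distance 3.1623. For 5 points, brute-force pairwise comparison is shown above. For large n, the divide-and-conquer algorithm (sort by x, recurse on halves, check the dividing strip) achieves O(n log n).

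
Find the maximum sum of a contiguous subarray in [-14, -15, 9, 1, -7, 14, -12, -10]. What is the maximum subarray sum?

Using Kadane's algorithm on [-14, -15, 9, 1, -7, 14, -12, -10]:

Scanning through the array:
Position 1 (value -15): max_ending_here = -15, max_so_far = -14
Position 2 (value 9): max_ending_here = 9, max_so_far = 9
Position 3 (value 1): max_ending_here = 10, max_so_far = 10
Position 4 (value -7): max_ending_here = 3, max_so_far = 10
Position 5 (value 14): max_ending_here = 17, max_so_far = 17
Position 6 (value -12): max_ending_here = 5, max_so_far = 17
Position 7 (value -10): max_ending_here = -5, max_so_far = 17

Maximum subarray: [9, 1, -7, 14]
Maximum sum: 17

The maximum subarray is [9, 1, -7, 14] with sum 17. This subarray runs from index 2 to index 5.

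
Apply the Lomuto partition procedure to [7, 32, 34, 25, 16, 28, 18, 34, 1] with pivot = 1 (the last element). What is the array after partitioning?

Lomuto partition with pivot = 1:

Initial array: [7, 32, 34, 25, 16, 28, 18, 34, 1]

arr[0]=7 > 1: no swap
arr[1]=32 > 1: no swap
arr[2]=34 > 1: no swap
arr[3]=25 > 1: no swap
arr[4]=16 > 1: no swap
arr[5]=28 > 1: no swap
arr[6]=18 > 1: no swap
arr[7]=34 > 1: no swap

Place pivot at position 0: [1, 32, 34, 25, 16, 28, 18, 34, 7]
Pivot position: 0

After partitioning with pivot 1, the array becomes [1, 32, 34, 25, 16, 28, 18, 34, 7]. The pivot is placed at index 0. All elements to the left of the pivot are <= 1, and all elements to the right are > 1.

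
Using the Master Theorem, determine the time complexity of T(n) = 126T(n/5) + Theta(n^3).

Master Theorem for T(n) = 126T(n/5) + O(n^3):

a = 126, b = 5, c = 3
log_b(a) = log_5(126) = 3.0050

Case 1: c = 3 < log_5(126) = 3.0050
T(n) = O(n^(log_5 126))

For T(n) = 126T(n/5) + O(n^3): log_5(126) = 3.0050. This is Case 1 of the Master Theorem (c < log_b(a), work dominated by leaves), giving O(n^(log_5 126)).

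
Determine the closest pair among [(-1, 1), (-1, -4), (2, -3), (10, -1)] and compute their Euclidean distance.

Computing all pairwise distances among 4 points:

d((-1, 1), (-1, -4)) = 5.0
d((-1, 1), (2, -3)) = 5.0
d((-1, 1), (10, -1)) = 11.1803
d((-1, -4), (2, -3)) = 3.1623 <-- minimum
d((-1, -4), (10, -1)) = 11.4018
d((2, -3), (10, -1)) = 8.2462

Closest pair: (-1, -4) and (2, -3) with distance 3.1623

The closest pair is (-1, -4) and (2, -3) with Euclidean distance 3.1623. For 4 points, brute-force pairwise comparison is shown above. For large n, the divide-and-conquer algorithm (sort by x, recurse on halves, check the dividing strip) achieves O(n log n).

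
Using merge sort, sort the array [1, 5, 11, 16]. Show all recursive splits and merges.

Merge sort trace:

Split: [1, 5, 11, 16] -> [1, 5] and [11, 16]
  Split: [1, 5] -> [1] and [5]
  Merge: [1] + [5] -> [1, 5]
  Split: [11, 16] -> [11] and [16]
  Merge: [11] + [16] -> [11, 16]
Merge: [1, 5] + [11, 16] -> [1, 5, 11, 16]

Final sorted array: [1, 5, 11, 16]

The merge sort proceeds by recursively splitting the array and merging sorted halves.
After all merges, the sorted array is [1, 5, 11, 16].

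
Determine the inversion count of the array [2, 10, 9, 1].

Finding inversions in [2, 10, 9, 1]:

(0, 3): arr[0]=2 > arr[3]=1
(1, 2): arr[1]=10 > arr[2]=9
(1, 3): arr[1]=10 > arr[3]=1
(2, 3): arr[2]=9 > arr[3]=1

Total inversions: 4

The array has 4 inversion(s): (0,3), (1,2), (1,3), (2,3). Each pair (i,j) satisfies i < j and arr[i] > arr[j].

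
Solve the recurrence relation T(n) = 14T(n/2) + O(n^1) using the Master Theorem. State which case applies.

Master Theorem for T(n) = 14T(n/2) + O(n^1):

a = 14, b = 2, c = 1
log_b(a) = log_2(14) = 3.8074

Case 1: c = 1 < log_2(14) = 3.8074
T(n) = O(n^(log_2 14))

For T(n) = 14T(n/2) + O(n^1): log_2(14) = 3.8074. This is Case 1 of the Master Theorem (c < log_b(a), work dominated by leaves), giving O(n^(log_2 14)).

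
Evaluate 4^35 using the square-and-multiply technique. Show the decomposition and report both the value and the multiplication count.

Computing 4^35 by squaring (build up from 4^1; each line after the first costs one multiplication):

4^1 = 4
4^2 = (4^1)^2 = 4^2 = 16
4^4 = (4^2)^2 = 16^2 = 256
4^8 = (4^4)^2 = 256^2 = 65536
4^16 = (4^8)^2 = 65536^2 = 4294967296
4^17 = 4 * 4^16 = 4 * 4294967296 = 17179869184
4^34 = (4^17)^2 = 17179869184^2 = 295147905179352825856
4^35 = 4 * 4^34 = 4 * 295147905179352825856 = 1180591620717411303424

Result: 1180591620717411303424
Multiplications needed: 7 (7 lines after 4^1)

4^35 = 1180591620717411303424. Using exponentiation by squaring, this requires 7 multiplications. The key idea: if the exponent is even, square the half-power; if odd, multiply by the base once.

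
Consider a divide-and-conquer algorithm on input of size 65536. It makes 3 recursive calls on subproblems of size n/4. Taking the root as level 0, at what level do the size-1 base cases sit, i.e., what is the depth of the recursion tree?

For divide and conquer with division factor 4:

Problem sizes at each level:
Level 0: 65536
Level 1: 16384
Level 2: 4096
Level 3: 1024
Level 4: 256
Level 5: 64
Level 6: 16
Level 7: 4
Level 8: 1

The root is level 0 and the size-1 base case is level 8 (the tree spans levels 0 through 8, i.e. 9 levels counting the root), so the depth is the number of divisions: log_4(65536) = 8

The recursion tree depth is log_4(65536) = 8. At each level, the problem size is divided by 4, so it takes 8 divisions to reduce to a base case of size 1. The algorithm makes 3 recursive calls at each level.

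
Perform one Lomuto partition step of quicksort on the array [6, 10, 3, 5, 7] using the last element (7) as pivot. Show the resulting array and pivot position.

Lomuto partition with pivot = 7:

Initial array: [6, 10, 3, 5, 7]

arr[0]=6 <= 7: swap with position 0, array becomes [6, 10, 3, 5, 7]
arr[1]=10 > 7: no swap
arr[2]=3 <= 7: swap with position 1, array becomes [6, 3, 10, 5, 7]
arr[3]=5 <= 7: swap with position 2, array becomes [6, 3, 5, 10, 7]

Place pivot at position 3: [6, 3, 5, 7, 10]
Pivot position: 3

After partitioning with pivot 7, the array becomes [6, 3, 5, 7, 10]. The pivot is placed at index 3. All elements to the left of the pivot are <= 7, and all elements to the right are > 7.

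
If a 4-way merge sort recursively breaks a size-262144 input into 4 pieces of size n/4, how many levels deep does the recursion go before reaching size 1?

For divide and conquer with division factor 4:

Problem sizes at each level:
Level 0: 262144
Level 1: 65536
Level 2: 16384
Level 3: 4096
Level 4: 1024
Level 5: 256
Level 6: 64
Level 7: 16
Level 8: 4
Level 9: 1

The root is level 0 and the size-1 base case is level 9 (the tree spans levels 0 through 9, i.e. 10 levels counting the root), so the depth is the number of divisions: log_4(262144) = 9

The recursion tree depth is log_4(262144) = 9. At each level, the problem size is divided by 4, so it takes 9 divisions to reduce to a base case of size 1. The algorithm makes 4 recursive calls at each level.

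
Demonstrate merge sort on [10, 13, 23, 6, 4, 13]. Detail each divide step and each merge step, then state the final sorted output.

Merge sort trace:

Split: [10, 13, 23, 6, 4, 13] -> [10, 13, 23] and [6, 4, 13]
  Split: [10, 13, 23] -> [10] and [13, 23]
    Split: [13, 23] -> [13] and [23]
    Merge: [13] + [23] -> [13, 23]
  Merge: [10] + [13, 23] -> [10, 13, 23]
  Split: [6, 4, 13] -> [6] and [4, 13]
    Split: [4, 13] -> [4] and [13]
    Merge: [4] + [13] -> [4, 13]
  Merge: [6] + [4, 13] -> [4, 6, 13]
Merge: [10, 13, 23] + [4, 6, 13] -> [4, 6, 10, 13, 13, 23]

Final sorted array: [4, 6, 10, 13, 13, 23]

The merge sort proceeds by recursively splitting the array and merging sorted halves.
After all merges, the sorted array is [4, 6, 10, 13, 13, 23].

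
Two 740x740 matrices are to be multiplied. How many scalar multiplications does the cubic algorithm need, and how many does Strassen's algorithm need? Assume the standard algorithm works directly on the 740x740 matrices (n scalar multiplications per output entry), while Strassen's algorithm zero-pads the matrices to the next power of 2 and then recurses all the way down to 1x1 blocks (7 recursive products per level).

Matrix multiplication for 740x740 matrices:

Strassen's algorithm requires power-of-2 dimensions. Pad 740x740 to 1024x1024 (next power of 2).

Standard algorithm: 740^3 = 405224000 multiplications
Strassen's algorithm: 7^(log2(1024)) = 7^10 = 282475249 multiplications
Savings: 405224000 - 282475249 = 122748751 multiplications

Standard: 405224000 multiplications (740^3). Strassen: 282475249 multiplications (7^10, after padding to 1024x1024). Strassen reduces 8 recursive multiplications to 7 at each level.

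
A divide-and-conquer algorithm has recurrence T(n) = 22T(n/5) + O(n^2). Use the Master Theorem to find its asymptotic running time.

Master Theorem for T(n) = 22T(n/5) + O(n^2):

a = 22, b = 5, c = 2
log_b(a) = log_5(22) = 1.9206

Case 3: c = 2 > log_5(22) = 1.9206
T(n) = O(n^2) = O(n^2)

For T(n) = 22T(n/5) + O(n^2): log_5(22) = 1.9206. This is Case 3 of the Master Theorem (c > log_b(a), work dominated by root), giving O(n^2).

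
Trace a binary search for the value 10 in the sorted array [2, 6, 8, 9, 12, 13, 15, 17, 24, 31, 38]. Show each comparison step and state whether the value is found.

Binary search for 10 in [2, 6, 8, 9, 12, 13, 15, 17, 24, 31, 38]:

lo=0, hi=10, mid=5, arr[mid]=13 -> 13 > 10, search left half
lo=0, hi=4, mid=2, arr[mid]=8 -> 8 < 10, search right half
lo=3, hi=4, mid=3, arr[mid]=9 -> 9 < 10, search right half
lo=4, hi=4, mid=4, arr[mid]=12 -> 12 > 10, search left half
lo=4 > hi=3, target 10 not found

Binary search determines that 10 is not in the array after 4 comparisons. The search space was exhausted without finding the target.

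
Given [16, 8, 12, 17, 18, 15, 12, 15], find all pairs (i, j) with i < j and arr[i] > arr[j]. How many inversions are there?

Finding inversions in [16, 8, 12, 17, 18, 15, 12, 15]:

(0, 1): arr[0]=16 > arr[1]=8
(0, 2): arr[0]=16 > arr[2]=12
(0, 5): arr[0]=16 > arr[5]=15
(0, 6): arr[0]=16 > arr[6]=12
(0, 7): arr[0]=16 > arr[7]=15
(3, 5): arr[3]=17 > arr[5]=15
(3, 6): arr[3]=17 > arr[6]=12
(3, 7): arr[3]=17 > arr[7]=15
(4, 5): arr[4]=18 > arr[5]=15
(4, 6): arr[4]=18 > arr[6]=12
(4, 7): arr[4]=18 > arr[7]=15
(5, 6): arr[5]=15 > arr[6]=12

Total inversions: 12

The array has 12 inversion(s): (0,1), (0,2), (0,5), (0,6), (0,7), (3,5), (3,6), (3,7), (4,5), (4,6), (4,7), (5,6). Each pair (i,j) satisfies i < j and arr[i] > arr[j].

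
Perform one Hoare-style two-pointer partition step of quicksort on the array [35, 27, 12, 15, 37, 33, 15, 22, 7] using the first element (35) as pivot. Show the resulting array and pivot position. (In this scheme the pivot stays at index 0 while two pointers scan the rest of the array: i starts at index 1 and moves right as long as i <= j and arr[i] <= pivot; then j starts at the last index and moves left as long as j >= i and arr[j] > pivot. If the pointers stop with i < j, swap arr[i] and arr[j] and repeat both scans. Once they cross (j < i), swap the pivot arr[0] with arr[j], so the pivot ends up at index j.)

Hoare-style two-pointer partition with pivot = 35:

Initial array: [35, 27, 12, 15, 37, 33, 15, 22, 7]

Pointers start at i = 1, j = 8.
i stops at index 4 (arr[4]=37 > 35), j stops at index 8 (arr[8]=7 <= 35): swap arr[4] and arr[8], array becomes [35, 27, 12, 15, 7, 33, 15, 22, 37]
i ends at 8, j ends at 7: the pointers have crossed (j < i), so scanning stops.

Swap pivot arr[0] with arr[7] to place pivot at position 7: [22, 27, 12, 15, 7, 33, 15, 35, 37]
Pivot position: 7

After partitioning with pivot 35, the array becomes [22, 27, 12, 15, 7, 33, 15, 35, 37]. The pivot is placed at index 7. All elements to the left of the pivot are <= 35, and all elements to the right are > 35.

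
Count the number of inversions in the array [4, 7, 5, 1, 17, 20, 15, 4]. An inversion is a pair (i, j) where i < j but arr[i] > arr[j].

Finding inversions in [4, 7, 5, 1, 17, 20, 15, 4]:

(0, 3): arr[0]=4 > arr[3]=1
(1, 2): arr[1]=7 > arr[2]=5
(1, 3): arr[1]=7 > arr[3]=1
(1, 7): arr[1]=7 > arr[7]=4
(2, 3): arr[2]=5 > arr[3]=1
(2, 7): arr[2]=5 > arr[7]=4
(4, 6): arr[4]=17 > arr[6]=15
(4, 7): arr[4]=17 > arr[7]=4
(5, 6): arr[5]=20 > arr[6]=15
(5, 7): arr[5]=20 > arr[7]=4
(6, 7): arr[6]=15 > arr[7]=4

Total inversions: 11

The array has 11 inversion(s): (0,3), (1,2), (1,3), (1,7), (2,3), (2,7), (4,6), (4,7), (5,6), (5,7), (6,7). Each pair (i,j) satisfies i < j and arr[i] > arr[j].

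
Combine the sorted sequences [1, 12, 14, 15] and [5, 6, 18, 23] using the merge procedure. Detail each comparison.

Merging process:

Compare 1 vs 5: take 1 from left. Merged: [1]
Compare 12 vs 5: take 5 from right. Merged: [1, 5]
Compare 12 vs 6: take 6 from right. Merged: [1, 5, 6]
Compare 12 vs 18: take 12 from left. Merged: [1, 5, 6, 12]
Compare 14 vs 18: take 14 from left. Merged: [1, 5, 6, 12, 14]
Compare 15 vs 18: take 15 from left. Merged: [1, 5, 6, 12, 14, 15]
Append remaining from right: [18, 23]. Merged: [1, 5, 6, 12, 14, 15, 18, 23]

Final merged array: [1, 5, 6, 12, 14, 15, 18, 23]
Total comparisons: 6

The merged array is [1, 5, 6, 12, 14, 15, 18, 23], requiring 6 comparisons. The merge step runs in O(n) time where n is the total number of elements.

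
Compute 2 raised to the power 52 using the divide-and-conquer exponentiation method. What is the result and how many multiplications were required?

Computing 2^52 by squaring (build up from 2^1; each line after the first costs one multiplication):

2^1 = 2
2^2 = (2^1)^2 = 2^2 = 4
2^3 = 2 * 2^2 = 2 * 4 = 8
2^6 = (2^3)^2 = 8^2 = 64
2^12 = (2^6)^2 = 64^2 = 4096
2^13 = 2 * 2^12 = 2 * 4096 = 8192
2^26 = (2^13)^2 = 8192^2 = 67108864
2^52 = (2^26)^2 = 67108864^2 = 4503599627370496

Result: 4503599627370496
Multiplications needed: 7 (7 lines after 2^1)

2^52 = 4503599627370496. Using exponentiation by squaring, this requires 7 multiplications. The key idea: if the exponent is even, square the half-power; if odd, multiply by the base once.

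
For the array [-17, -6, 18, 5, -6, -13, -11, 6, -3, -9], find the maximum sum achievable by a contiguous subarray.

Using Kadane's algorithm on [-17, -6, 18, 5, -6, -13, -11, 6, -3, -9]:

Scanning through the array:
Position 1 (value -6): max_ending_here = -6, max_so_far = -6
Position 2 (value 18): max_ending_here = 18, max_so_far = 18
Position 3 (value 5): max_ending_here = 23, max_so_far = 23
Position 4 (value -6): max_ending_here = 17, max_so_far = 23
Position 5 (value -13): max_ending_here = 4, max_so_far = 23
Position 6 (value -11): max_ending_here = -7, max_so_far = 23
Position 7 (value 6): max_ending_here = 6, max_so_far = 23
Position 8 (value -3): max_ending_here = 3, max_so_far = 23
Position 9 (value -9): max_ending_here = -6, max_so_far = 23

Maximum subarray: [18, 5]
Maximum sum: 23

The maximum subarray is [18, 5] with sum 23. This subarray runs from index 2 to index 3.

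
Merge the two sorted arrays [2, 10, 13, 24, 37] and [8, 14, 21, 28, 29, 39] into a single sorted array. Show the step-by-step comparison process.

Merging process:

Compare 2 vs 8: take 2 from left. Merged: [2]
Compare 10 vs 8: take 8 from right. Merged: [2, 8]
Compare 10 vs 14: take 10 from left. Merged: [2, 8, 10]
Compare 13 vs 14: take 13 from left. Merged: [2, 8, 10, 13]
Compare 24 vs 14: take 14 from right. Merged: [2, 8, 10, 13, 14]
Compare 24 vs 21: take 21 from right. Merged: [2, 8, 10, 13, 14, 21]
Compare 24 vs 28: take 24 from left. Merged: [2, 8, 10, 13, 14, 21, 24]
Compare 37 vs 28: take 28 from right. Merged: [2, 8, 10, 13, 14, 21, 24, 28]
Compare 37 vs 29: take 29 from right. Merged: [2, 8, 10, 13, 14, 21, 24, 28, 29]
Compare 37 vs 39: take 37 from left. Merged: [2, 8, 10, 13, 14, 21, 24, 28, 29, 37]
Append remaining from right: [39]. Merged: [2, 8, 10, 13, 14, 21, 24, 28, 29, 37, 39]

Final merged array: [2, 8, 10, 13, 14, 21, 24, 28, 29, 37, 39]
Total comparisons: 10

The merged array is [2, 8, 10, 13, 14, 21, 24, 28, 29, 37, 39], requiring 10 comparisons. The merge step runs in O(n) time where n is the total number of elements.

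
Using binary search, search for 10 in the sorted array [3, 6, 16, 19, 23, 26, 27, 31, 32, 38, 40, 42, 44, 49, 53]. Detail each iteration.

Binary search for 10 in [3, 6, 16, 19, 23, 26, 27, 31, 32, 38, 40, 42, 44, 49, 53]:

lo=0, hi=14, mid=7, arr[mid]=31 -> 31 > 10, search left half
lo=0, hi=6, mid=3, arr[mid]=19 -> 19 > 10, search left half
lo=0, hi=2, mid=1, arr[mid]=6 -> 6 < 10, search right half
lo=2, hi=2, mid=2, arr[mid]=16 -> 16 > 10, search left half
lo=2 > hi=1, target 10 not found

Binary search determines that 10 is not in the array after 4 comparisons. The search space was exhausted without finding the target.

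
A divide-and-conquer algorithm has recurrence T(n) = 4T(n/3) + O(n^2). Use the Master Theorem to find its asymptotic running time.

Master Theorem for T(n) = 4T(n/3) + O(n^2):

a = 4, b = 3, c = 2
log_b(a) = log_3(4) = 1.2619

Case 3: c = 2 > log_3(4) = 1.2619
T(n) = O(n^2) = O(n^2)

For T(n) = 4T(n/3) + O(n^2): log_3(4) = 1.2619. This is Case 3 of the Master Theorem (c > log_b(a), work dominated by root), giving O(n^2).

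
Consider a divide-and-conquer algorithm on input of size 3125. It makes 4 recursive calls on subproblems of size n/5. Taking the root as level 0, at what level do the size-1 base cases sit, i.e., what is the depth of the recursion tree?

For divide and conquer with division factor 5:

Problem sizes at each level:
Level 0: 3125
Level 1: 625
Level 2: 125
Level 3: 25
Level 4: 5
Level 5: 1

The root is level 0 and the size-1 base case is level 5 (the tree spans levels 0 through 5, i.e. 6 levels counting the root), so the depth is the number of divisions: log_5(3125) = 5

The recursion tree depth is log_5(3125) = 5. At each level, the problem size is divided by 5, so it takes 5 divisions to reduce to a base case of size 1. The algorithm makes 4 recursive calls at each level.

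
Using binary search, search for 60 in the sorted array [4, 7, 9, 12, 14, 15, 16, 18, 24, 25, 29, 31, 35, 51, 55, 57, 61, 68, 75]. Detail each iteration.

Binary search for 60 in [4, 7, 9, 12, 14, 15, 16, 18, 24, 25, 29, 31, 35, 51, 55, 57, 61, 68, 75]:

lo=0, hi=18, mid=9, arr[mid]=25 -> 25 < 60, search right half
lo=10, hi=18, mid=14, arr[mid]=55 -> 55 < 60, search right half
lo=15, hi=18, mid=16, arr[mid]=61 -> 61 > 60, search left half
lo=15, hi=15, mid=15, arr[mid]=57 -> 57 < 60, search right half
lo=16 > hi=15, target 60 not found

Binary search determines that 60 is not in the array after 4 comparisons. The search space was exhausted without finding the target.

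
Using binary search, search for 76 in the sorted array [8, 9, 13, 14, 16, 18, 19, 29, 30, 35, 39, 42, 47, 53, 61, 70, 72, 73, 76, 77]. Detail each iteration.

Binary search for 76 in [8, 9, 13, 14, 16, 18, 19, 29, 30, 35, 39, 42, 47, 53, 61, 70, 72, 73, 76, 77]:

lo=0, hi=19, mid=9, arr[mid]=35 -> 35 < 76, search right half
lo=10, hi=19, mid=14, arr[mid]=61 -> 61 < 76, search right half
lo=15, hi=19, mid=17, arr[mid]=73 -> 73 < 76, search right half
lo=18, hi=19, mid=18, arr[mid]=76 -> Found target at index 18!

Binary search finds 76 at index 18 after 4 comparisons. The search repeatedly halves the search space by comparing with the middle element.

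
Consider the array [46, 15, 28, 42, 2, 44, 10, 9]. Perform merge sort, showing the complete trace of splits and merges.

Merge sort trace:

Split: [46, 15, 28, 42, 2, 44, 10, 9] -> [46, 15, 28, 42] and [2, 44, 10, 9]
  Split: [46, 15, 28, 42] -> [46, 15] and [28, 42]
    Split: [46, 15] -> [46] and [15]
    Merge: [46] + [15] -> [15, 46]
    Split: [28, 42] -> [28] and [42]
    Merge: [28] + [42] -> [28, 42]
  Merge: [15, 46] + [28, 42] -> [15, 28, 42, 46]
  Split: [2, 44, 10, 9] -> [2, 44] and [10, 9]
    Split: [2, 44] -> [2] and [44]
    Merge: [2] + [44] -> [2, 44]
    Split: [10, 9] -> [10] and [9]
    Merge: [10] + [9] -> [9, 10]
  Merge: [2, 44] + [9, 10] -> [2, 9, 10, 44]
Merge: [15, 28, 42, 46] + [2, 9, 10, 44] -> [2, 9, 10, 15, 28, 42, 44, 46]

Final sorted array: [2, 9, 10, 15, 28, 42, 44, 46]

The merge sort proceeds by recursively splitting the array and merging sorted halves.
After all merges, the sorted array is [2, 9, 10, 15, 28, 42, 44, 46].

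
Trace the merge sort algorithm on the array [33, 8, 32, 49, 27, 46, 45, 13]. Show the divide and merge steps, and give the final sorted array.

Merge sort trace:

Split: [33, 8, 32, 49, 27, 46, 45, 13] -> [33, 8, 32, 49] and [27, 46, 45, 13]
  Split: [33, 8, 32, 49] -> [33, 8] and [32, 49]
    Split: [33, 8] -> [33] and [8]
    Merge: [33] + [8] -> [8, 33]
    Split: [32, 49] -> [32] and [49]
    Merge: [32] + [49] -> [32, 49]
  Merge: [8, 33] + [32, 49] -> [8, 32, 33, 49]
  Split: [27, 46, 45, 13] -> [27, 46] and [45, 13]
    Split: [27, 46] -> [27] and [46]
    Merge: [27] + [46] -> [27, 46]
    Split: [45, 13] -> [45] and [13]
    Merge: [45] + [13] -> [13, 45]
  Merge: [27, 46] + [13, 45] -> [13, 27, 45, 46]
Merge: [8, 32, 33, 49] + [13, 27, 45, 46] -> [8, 13, 27, 32, 33, 45, 46, 49]

Final sorted array: [8, 13, 27, 32, 33, 45, 46, 49]

The merge sort proceeds by recursively splitting the array and merging sorted halves.
After all merges, the sorted array is [8, 13, 27, 32, 33, 45, 46, 49].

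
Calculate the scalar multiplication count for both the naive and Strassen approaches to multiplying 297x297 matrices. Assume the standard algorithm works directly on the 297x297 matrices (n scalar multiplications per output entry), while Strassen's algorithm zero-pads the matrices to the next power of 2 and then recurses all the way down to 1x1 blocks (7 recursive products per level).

Matrix multiplication for 297x297 matrices:

Strassen's algorithm requires power-of-2 dimensions. Pad 297x297 to 512x512 (next power of 2).

Standard algorithm: 297^3 = 26198073 multiplications
Strassen's algorithm: 7^(log2(512)) = 7^9 = 40353607 multiplications
Difference: 26198073 - 40353607 = -14155534 (Strassen uses MORE here due to padding overhead — for small or just-over-power-of-2 n, padding can outweigh the per-level savings)

Standard: 26198073 multiplications (297^3). Strassen: 40353607 multiplications (7^9, after padding to 512x512). Strassen reduces 8 recursive multiplications to 7 at each level.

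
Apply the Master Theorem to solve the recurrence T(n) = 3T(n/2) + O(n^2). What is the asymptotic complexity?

Master Theorem for T(n) = 3T(n/2) + O(n^2):

a = 3, b = 2, c = 2
log_b(a) = log_2(3) = 1.5850

Case 3: c = 2 > log_2(3) = 1.5850
T(n) = O(n^2) = O(n^2)

For T(n) = 3T(n/2) + O(n^2): log_2(3) = 1.5850. This is Case 3 of the Master Theorem (c > log_b(a), work dominated by root), giving O(n^2).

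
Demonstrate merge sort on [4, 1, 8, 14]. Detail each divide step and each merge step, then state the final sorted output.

Merge sort trace:

Split: [4, 1, 8, 14] -> [4, 1] and [8, 14]
  Split: [4, 1] -> [4] and [1]
  Merge: [4] + [1] -> [1, 4]
  Split: [8, 14] -> [8] and [14]
  Merge: [8] + [14] -> [8, 14]
Merge: [1, 4] + [8, 14] -> [1, 4, 8, 14]

Final sorted array: [1, 4, 8, 14]

The merge sort proceeds by recursively splitting the array and merging sorted halves.
After all merges, the sorted array is [1, 4, 8, 14].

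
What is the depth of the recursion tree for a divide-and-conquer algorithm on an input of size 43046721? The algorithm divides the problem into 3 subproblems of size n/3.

For divide and conquer with division factor 3:

Problem sizes at each level:
Level 0: 43046721
Level 1: 14348907
Level 2: 4782969
Level 3: 1594323
Level 4: 531441
Level 5: 177147
Level 6: 59049
Level 7: 19683
Level 8: 6561
Level 9: 2187
Level 10: 729
Level 11: 243
Level 12: 81
Level 13: 27
Level 14: 9
Level 15: 3
Level 16: 1

The root is level 0 and the size-1 base case is level 16 (the tree spans levels 0 through 16, i.e. 17 levels counting the root), so the depth is the number of divisions: log_3(43046721) = 16

The recursion tree depth is log_3(43046721) = 16. At each level, the problem size is divided by 3, so it takes 16 divisions to reduce to a base case of size 1. The algorithm makes 3 recursive calls at each level.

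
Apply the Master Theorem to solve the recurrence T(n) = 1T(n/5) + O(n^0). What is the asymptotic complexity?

Master Theorem for T(n) = 1T(n/5) + O(n^0):

a = 1, b = 5, c = 0
log_b(a) = log_5(1) = 0.0000

Case 2: c = 0 = log_5(1) = 0.0000
T(n) = O(n^0 log n) = O(log n)

For T(n) = 1T(n/5) + O(n^0): log_5(1) = 0.0000. This is Case 2 of the Master Theorem (c = log_b(a), equal work at all levels), giving O(log n).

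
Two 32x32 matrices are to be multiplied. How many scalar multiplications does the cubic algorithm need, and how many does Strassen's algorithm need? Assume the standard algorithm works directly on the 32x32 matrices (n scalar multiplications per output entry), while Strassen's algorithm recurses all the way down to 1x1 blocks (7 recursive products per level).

Matrix multiplication for 32x32 matrices:

Standard algorithm: 32^3 = 32768 multiplications
Strassen's algorithm: 7^(log2(32)) = 7^5 = 16807 multiplications
Savings: 32768 - 16807 = 15961 multiplications

Standard: 32768 multiplications (32^3). Strassen: 16807 multiplications (7^5). Strassen reduces 8 recursive multiplications to 7 at each level.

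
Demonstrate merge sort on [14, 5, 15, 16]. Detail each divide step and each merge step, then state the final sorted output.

Merge sort trace:

Split: [14, 5, 15, 16] -> [14, 5] and [15, 16]
  Split: [14, 5] -> [14] and [5]
  Merge: [14] + [5] -> [5, 14]
  Split: [15, 16] -> [15] and [16]
  Merge: [15] + [16] -> [15, 16]
Merge: [5, 14] + [15, 16] -> [5, 14, 15, 16]

Final sorted array: [5, 14, 15, 16]

The merge sort proceeds by recursively splitting the array and merging sorted halves.
After all merges, the sorted array is [5, 14, 15, 16].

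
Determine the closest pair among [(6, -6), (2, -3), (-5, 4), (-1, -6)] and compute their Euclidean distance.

Computing all pairwise distances among 4 points:

d((6, -6), (2, -3)) = 5.0
d((6, -6), (-5, 4)) = 14.8661
d((6, -6), (-1, -6)) = 7.0
d((2, -3), (-5, 4)) = 9.8995
d((2, -3), (-1, -6)) = 4.2426 <-- minimum
d((-5, 4), (-1, -6)) = 10.7703

Closest pair: (2, -3) and (-1, -6) with distance 4.2426

The closest pair is (2, -3) and (-1, -6) with Euclidean distance 4.2426. For 4 points, brute-force pairwise comparison is shown above. For large n, the divide-and-conquer algorithm (sort by x, recurse on halves, check the dividing strip) achieves O(n log n).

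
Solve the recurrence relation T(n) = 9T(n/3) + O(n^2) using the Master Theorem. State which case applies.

Master Theorem for T(n) = 9T(n/3) + O(n^2):

a = 9, b = 3, c = 2
log_b(a) = log_3(9) = 2.0000

Case 2: c = 2 = log_3(9) = 2.0000
T(n) = O(n^2 log n) = O(n^2 log n)

For T(n) = 9T(n/3) + O(n^2): log_3(9) = 2.0000. This is Case 2 of the Master Theorem (c = log_b(a), equal work at all levels), giving O(n^2 log n).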